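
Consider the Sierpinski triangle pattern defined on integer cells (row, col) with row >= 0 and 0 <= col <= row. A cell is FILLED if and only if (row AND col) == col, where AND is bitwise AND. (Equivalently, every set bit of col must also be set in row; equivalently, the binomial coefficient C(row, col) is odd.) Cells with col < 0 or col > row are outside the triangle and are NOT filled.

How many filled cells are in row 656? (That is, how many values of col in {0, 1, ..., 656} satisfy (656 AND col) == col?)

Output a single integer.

Answer: 8

Derivation:
656 in binary = 1010010000
popcount(656) = number of 1-bits in 1010010000 = 3
A col c satisfies (656 AND c) == c iff every set bit of c is also set in 656; each of the 3 set bits of 656 can independently be on or off in c.
count = 2^3 = 8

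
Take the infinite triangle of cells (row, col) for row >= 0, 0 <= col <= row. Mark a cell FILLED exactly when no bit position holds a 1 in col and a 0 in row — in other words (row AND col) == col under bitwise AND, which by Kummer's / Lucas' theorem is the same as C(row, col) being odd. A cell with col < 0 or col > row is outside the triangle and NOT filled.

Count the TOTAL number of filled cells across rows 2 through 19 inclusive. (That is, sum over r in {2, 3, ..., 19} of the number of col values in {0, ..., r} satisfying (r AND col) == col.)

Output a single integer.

Answer: 96

Derivation:
r2=10 pc1: +2 =2
r3=11 pc2: +4 =6
r4=100 pc1: +2 =8
r5=101 pc2: +4 =12
r6=110 pc2: +4 =16
r7=111 pc3: +8 =24
r8=1000 pc1: +2 =26
r9=1001 pc2: +4 =30
r10=1010 pc2: +4 =34
r11=1011 pc3: +8 =42
r12=1100 pc2: +4 =46
r13=1101 pc3: +8 =54
r14=1110 pc3: +8 =62
r15=1111 pc4: +16 =78
r16=10000 pc1: +2 =80
r17=10001 pc2: +4 =84
r18=10010 pc2: +4 =88
r19=10011 pc3: +8 =96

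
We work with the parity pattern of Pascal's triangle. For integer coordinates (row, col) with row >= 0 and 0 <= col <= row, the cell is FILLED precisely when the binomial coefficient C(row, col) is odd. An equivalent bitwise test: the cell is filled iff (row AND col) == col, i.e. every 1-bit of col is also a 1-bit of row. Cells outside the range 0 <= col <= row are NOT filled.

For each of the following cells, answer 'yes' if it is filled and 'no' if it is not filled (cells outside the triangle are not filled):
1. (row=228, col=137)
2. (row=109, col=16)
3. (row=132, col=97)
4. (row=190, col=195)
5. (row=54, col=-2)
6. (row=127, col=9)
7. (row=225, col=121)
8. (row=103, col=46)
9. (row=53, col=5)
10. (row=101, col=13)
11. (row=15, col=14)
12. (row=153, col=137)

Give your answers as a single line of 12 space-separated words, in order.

(228,137): row=0b11100100, col=0b10001001, row AND col = 0b10000000 = 128; 128 != 137 -> empty
(109,16): row=0b1101101, col=0b10000, row AND col = 0b0 = 0; 0 != 16 -> empty
(132,97): row=0b10000100, col=0b1100001, row AND col = 0b0 = 0; 0 != 97 -> empty
(190,195): col outside [0, 190] -> not filled
(54,-2): col outside [0, 54] -> not filled
(127,9): row=0b1111111, col=0b1001, row AND col = 0b1001 = 9; 9 == 9 -> filled
(225,121): row=0b11100001, col=0b1111001, row AND col = 0b1100001 = 97; 97 != 121 -> empty
(103,46): row=0b1100111, col=0b101110, row AND col = 0b100110 = 38; 38 != 46 -> empty
(53,5): row=0b110101, col=0b101, row AND col = 0b101 = 5; 5 == 5 -> filled
(101,13): row=0b1100101, col=0b1101, row AND col = 0b101 = 5; 5 != 13 -> empty
(15,14): row=0b1111, col=0b1110, row AND col = 0b1110 = 14; 14 == 14 -> filled
(153,137): row=0b10011001, col=0b10001001, row AND col = 0b10001001 = 137; 137 == 137 -> filled

Answer: no no no no no yes no no yes no yes yes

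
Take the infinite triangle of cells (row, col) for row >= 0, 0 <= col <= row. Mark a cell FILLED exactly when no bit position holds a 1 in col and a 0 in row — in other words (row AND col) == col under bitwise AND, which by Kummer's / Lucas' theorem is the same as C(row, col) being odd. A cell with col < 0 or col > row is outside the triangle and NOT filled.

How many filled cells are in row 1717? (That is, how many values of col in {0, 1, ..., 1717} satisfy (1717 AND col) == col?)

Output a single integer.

Answer: 128

Derivation:
1717 in binary = 11010110101
popcount(1717) = number of 1-bits in 11010110101 = 7
A col c satisfies (1717 AND c) == c iff every set bit of c is also set in 1717; each of the 7 set bits of 1717 can independently be on or off in c.
count = 2^7 = 128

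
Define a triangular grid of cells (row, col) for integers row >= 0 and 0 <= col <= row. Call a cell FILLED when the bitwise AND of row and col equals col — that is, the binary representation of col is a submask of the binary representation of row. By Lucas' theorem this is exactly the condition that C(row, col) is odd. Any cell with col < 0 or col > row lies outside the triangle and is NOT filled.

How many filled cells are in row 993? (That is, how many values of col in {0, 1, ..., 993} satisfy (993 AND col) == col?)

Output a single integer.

Answer: 64

Derivation:
993 in binary = 1111100001
popcount(993) = number of 1-bits in 1111100001 = 6
A col c satisfies (993 AND c) == c iff every set bit of c is also set in 993; each of the 6 set bits of 993 can independently be on or off in c.
count = 2^6 = 64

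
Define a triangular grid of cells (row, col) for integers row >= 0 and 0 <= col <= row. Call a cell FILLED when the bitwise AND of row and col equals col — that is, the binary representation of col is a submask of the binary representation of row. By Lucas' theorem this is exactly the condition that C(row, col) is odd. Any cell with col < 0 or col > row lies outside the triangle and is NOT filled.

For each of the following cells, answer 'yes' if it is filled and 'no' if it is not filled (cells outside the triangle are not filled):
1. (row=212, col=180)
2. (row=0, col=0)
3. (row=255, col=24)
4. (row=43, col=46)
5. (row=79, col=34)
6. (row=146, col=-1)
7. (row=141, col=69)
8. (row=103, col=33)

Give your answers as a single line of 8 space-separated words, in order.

(212,180): row=0b11010100, col=0b10110100, row AND col = 0b10010100 = 148; 148 != 180 -> empty
(0,0): row=0b0, col=0b0, row AND col = 0b0 = 0; 0 == 0 -> filled
(255,24): row=0b11111111, col=0b11000, row AND col = 0b11000 = 24; 24 == 24 -> filled
(43,46): col outside [0, 43] -> not filled
(79,34): row=0b1001111, col=0b100010, row AND col = 0b10 = 2; 2 != 34 -> empty
(146,-1): col outside [0, 146] -> not filled
(141,69): row=0b10001101, col=0b1000101, row AND col = 0b101 = 5; 5 != 69 -> empty
(103,33): row=0b1100111, col=0b100001, row AND col = 0b100001 = 33; 33 == 33 -> filled

Answer: no yes yes no no no no yes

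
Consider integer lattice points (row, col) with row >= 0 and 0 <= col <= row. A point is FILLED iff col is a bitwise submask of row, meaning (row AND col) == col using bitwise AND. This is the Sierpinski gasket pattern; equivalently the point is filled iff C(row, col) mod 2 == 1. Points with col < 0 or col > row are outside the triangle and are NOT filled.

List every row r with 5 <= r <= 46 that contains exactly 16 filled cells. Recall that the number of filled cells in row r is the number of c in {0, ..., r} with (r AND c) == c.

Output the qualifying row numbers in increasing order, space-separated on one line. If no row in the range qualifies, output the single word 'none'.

Answer: 15 23 27 29 30 39 43 45 46

Derivation:
Row r has 2^popcount(r) filled cells, so we need popcount(r) = log2(16) = 4.
Scan r = 5..46 and keep those with exactly 4 one-bits:
r=5=101 popcount=2 -> skip
r=6=110 popcount=2 -> skip
r=7=111 popcount=3 -> skip
r=8=1000 popcount=1 -> skip
r=9=1001 popcount=2 -> skip
r=10=1010 popcount=2 -> skip
r=11=1011 popcount=3 -> skip
r=12=1100 popcount=2 -> skip
r=13=1101 popcount=3 -> skip
r=14=1110 popcount=3 -> skip
r=15=1111 popcount=4 -> KEEP
r=16=10000 popcount=1 -> skip
r=17=10001 popcount=2 -> skip
r=18=10010 popcount=2 -> skip
r=19=10011 popcount=3 -> skip
r=20=10100 popcount=2 -> skip
r=21=10101 popcount=3 -> skip
r=22=10110 popcount=3 -> skip
r=23=10111 popcount=4 -> KEEP
r=24=11000 popcount=2 -> skip
r=25=11001 popcount=3 -> skip
r=26=11010 popcount=3 -> skip
r=27=11011 popcount=4 -> KEEP
r=28=11100 popcount=3 -> skip
r=29=11101 popcount=4 -> KEEP
r=30=11110 popcount=4 -> KEEP
r=31=11111 popcount=5 -> skip
r=32=100000 popcount=1 -> skip
r=33=100001 popcount=2 -> skip
r=34=100010 popcount=2 -> skip
r=35=100011 popcount=3 -> skip
r=36=100100 popcount=2 -> skip
r=37=100101 popcount=3 -> skip
r=38=100110 popcount=3 -> skip
r=39=100111 popcount=4 -> KEEP
r=40=101000 popcount=2 -> skip
r=41=101001 popcount=3 -> skip
r=42=101010 popcount=3 -> skip
r=43=101011 popcount=4 -> KEEP
r=44=101100 popcount=3 -> skip
r=45=101101 popcount=4 -> KEEP
r=46=101110 popcount=4 -> KEEP
Kept rows: 15 23 27 29 30 39 43 45 46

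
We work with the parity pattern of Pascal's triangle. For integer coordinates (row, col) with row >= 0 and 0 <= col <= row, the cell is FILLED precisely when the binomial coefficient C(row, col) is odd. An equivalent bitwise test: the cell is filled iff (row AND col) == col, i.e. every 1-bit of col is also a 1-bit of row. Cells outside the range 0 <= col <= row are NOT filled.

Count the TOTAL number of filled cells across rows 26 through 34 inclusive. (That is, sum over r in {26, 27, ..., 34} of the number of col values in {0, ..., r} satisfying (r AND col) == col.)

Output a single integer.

r26=11010 pc3: +8 =8
r27=11011 pc4: +16 =24
r28=11100 pc3: +8 =32
r29=11101 pc4: +16 =48
r30=11110 pc4: +16 =64
r31=11111 pc5: +32 =96
r32=100000 pc1: +2 =98
r33=100001 pc2: +4 =102
r34=100010 pc2: +4 =106

Answer: 106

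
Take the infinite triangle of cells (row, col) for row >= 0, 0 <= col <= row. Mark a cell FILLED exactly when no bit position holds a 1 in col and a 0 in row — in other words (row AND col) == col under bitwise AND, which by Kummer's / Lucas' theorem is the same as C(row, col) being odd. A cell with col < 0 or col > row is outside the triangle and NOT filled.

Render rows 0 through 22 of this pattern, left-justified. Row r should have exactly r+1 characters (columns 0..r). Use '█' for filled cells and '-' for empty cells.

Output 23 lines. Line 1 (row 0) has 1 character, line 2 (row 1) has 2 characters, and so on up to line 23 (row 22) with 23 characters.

r0=0: █
r1=1: ██
r2=10: █-█
r3=11: ████
r4=100: █---█
r5=101: ██--██
r6=110: █-█-█-█
r7=111: ████████
r8=1000: █-------█
r9=1001: ██------██
r10=1010: █-█-----█-█
r11=1011: ████----████
r12=1100: █---█---█---█
r13=1101: ██--██--██--██
r14=1110: █-█-█-█-█-█-█-█
r15=1111: ████████████████
r16=10000: █---------------█
r17=10001: ██--------------██
r18=10010: █-█-------------█-█
r19=10011: ████------------████
r20=10100: █---█-----------█---█
r21=10101: ██--██----------██--██
r22=10110: █-█-█-█---------█-█-█-█

Answer: █
██
█-█
████
█---█
██--██
█-█-█-█
████████
█-------█
██------██
█-█-----█-█
████----████
█---█---█---█
██--██--██--██
█-█-█-█-█-█-█-█
████████████████
█---------------█
██--------------██
█-█-------------█-█
████------------████
█---█-----------█---█
██--██----------██--██
█-█-█-█---------█-█-█-█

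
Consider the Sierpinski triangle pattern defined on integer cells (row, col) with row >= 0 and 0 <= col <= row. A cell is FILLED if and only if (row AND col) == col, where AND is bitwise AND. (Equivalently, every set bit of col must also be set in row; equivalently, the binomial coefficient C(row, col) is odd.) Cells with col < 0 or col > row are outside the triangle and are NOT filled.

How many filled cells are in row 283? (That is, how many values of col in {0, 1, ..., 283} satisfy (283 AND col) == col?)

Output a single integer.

283 in binary = 100011011
popcount(283) = number of 1-bits in 100011011 = 5
A col c satisfies (283 AND c) == c iff every set bit of c is also set in 283; each of the 5 set bits of 283 can independently be on or off in c.
count = 2^5 = 32

Answer: 32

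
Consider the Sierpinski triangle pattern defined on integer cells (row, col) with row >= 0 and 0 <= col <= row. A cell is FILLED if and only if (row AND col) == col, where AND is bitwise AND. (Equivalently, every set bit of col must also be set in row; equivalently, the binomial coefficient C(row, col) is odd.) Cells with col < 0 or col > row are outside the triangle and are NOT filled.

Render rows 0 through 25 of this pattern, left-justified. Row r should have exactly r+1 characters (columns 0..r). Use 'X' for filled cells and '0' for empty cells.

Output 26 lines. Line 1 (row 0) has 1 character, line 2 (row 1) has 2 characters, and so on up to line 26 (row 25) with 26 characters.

r0=0: X
r1=1: XX
r2=10: X0X
r3=11: XXXX
r4=100: X000X
r5=101: XX00XX
r6=110: X0X0X0X
r7=111: XXXXXXXX
r8=1000: X0000000X
r9=1001: XX000000XX
r10=1010: X0X00000X0X
r11=1011: XXXX0000XXXX
r12=1100: X000X000X000X
r13=1101: XX00XX00XX00XX
r14=1110: X0X0X0X0X0X0X0X
r15=1111: XXXXXXXXXXXXXXXX
r16=10000: X000000000000000X
r17=10001: XX00000000000000XX
r18=10010: X0X0000000000000X0X
r19=10011: XXXX000000000000XXXX
r20=10100: X000X00000000000X000X
r21=10101: XX00XX0000000000XX00XX
r22=10110: X0X0X0X000000000X0X0X0X
r23=10111: XXXXXXXX00000000XXXXXXXX
r24=11000: X0000000X0000000X0000000X
r25=11001: XX000000XX000000XX000000XX

Answer: X
XX
X0X
XXXX
X000X
XX00XX
X0X0X0X
XXXXXXXX
X0000000X
XX000000XX
X0X00000X0X
XXXX0000XXXX
X000X000X000X
XX00XX00XX00XX
X0X0X0X0X0X0X0X
XXXXXXXXXXXXXXXX
X000000000000000X
XX00000000000000XX
X0X0000000000000X0X
XXXX000000000000XXXX
X000X00000000000X000X
XX00XX0000000000XX00XX
X0X0X0X000000000X0X0X0X
XXXXXXXX00000000XXXXXXXX
X0000000X0000000X0000000X
XX000000XX000000XX000000XX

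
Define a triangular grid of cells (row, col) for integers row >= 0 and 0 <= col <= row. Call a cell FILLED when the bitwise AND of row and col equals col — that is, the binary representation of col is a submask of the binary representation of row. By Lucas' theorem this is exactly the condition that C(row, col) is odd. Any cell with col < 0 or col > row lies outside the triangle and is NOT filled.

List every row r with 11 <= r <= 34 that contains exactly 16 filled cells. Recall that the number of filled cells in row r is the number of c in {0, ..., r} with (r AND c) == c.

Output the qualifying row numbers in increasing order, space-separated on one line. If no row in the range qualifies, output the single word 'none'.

Row r has 2^popcount(r) filled cells, so we need popcount(r) = log2(16) = 4.
Scan r = 11..34 and keep those with exactly 4 one-bits:
r=11=1011 popcount=3 -> skip
r=12=1100 popcount=2 -> skip
r=13=1101 popcount=3 -> skip
r=14=1110 popcount=3 -> skip
r=15=1111 popcount=4 -> KEEP
r=16=10000 popcount=1 -> skip
r=17=10001 popcount=2 -> skip
r=18=10010 popcount=2 -> skip
r=19=10011 popcount=3 -> skip
r=20=10100 popcount=2 -> skip
r=21=10101 popcount=3 -> skip
r=22=10110 popcount=3 -> skip
r=23=10111 popcount=4 -> KEEP
r=24=11000 popcount=2 -> skip
r=25=11001 popcount=3 -> skip
r=26=11010 popcount=3 -> skip
r=27=11011 popcount=4 -> KEEP
r=28=11100 popcount=3 -> skip
r=29=11101 popcount=4 -> KEEP
r=30=11110 popcount=4 -> KEEP
r=31=11111 popcount=5 -> skip
r=32=100000 popcount=1 -> skip
r=33=100001 popcount=2 -> skip
r=34=100010 popcount=2 -> skip
Kept rows: 15 23 27 29 30

Answer: 15 23 27 29 30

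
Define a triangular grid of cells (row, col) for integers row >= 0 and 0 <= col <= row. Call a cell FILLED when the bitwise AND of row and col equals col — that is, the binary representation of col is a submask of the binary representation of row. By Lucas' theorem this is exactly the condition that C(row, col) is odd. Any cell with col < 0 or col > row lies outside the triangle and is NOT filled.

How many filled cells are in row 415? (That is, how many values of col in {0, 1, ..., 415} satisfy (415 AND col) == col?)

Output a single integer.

415 in binary = 110011111
popcount(415) = number of 1-bits in 110011111 = 7
A col c satisfies (415 AND c) == c iff every set bit of c is also set in 415; each of the 7 set bits of 415 can independently be on or off in c.
count = 2^7 = 128

Answer: 128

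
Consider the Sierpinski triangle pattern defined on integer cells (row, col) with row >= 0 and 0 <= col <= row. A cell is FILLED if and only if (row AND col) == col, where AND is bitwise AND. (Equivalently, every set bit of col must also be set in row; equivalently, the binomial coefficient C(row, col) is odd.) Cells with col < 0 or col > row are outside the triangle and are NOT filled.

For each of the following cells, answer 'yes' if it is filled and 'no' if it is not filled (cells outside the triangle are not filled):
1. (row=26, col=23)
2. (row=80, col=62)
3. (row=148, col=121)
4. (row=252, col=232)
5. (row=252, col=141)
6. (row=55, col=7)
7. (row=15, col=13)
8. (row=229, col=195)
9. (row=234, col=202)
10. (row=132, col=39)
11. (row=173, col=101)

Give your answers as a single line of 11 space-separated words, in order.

(26,23): row=0b11010, col=0b10111, row AND col = 0b10010 = 18; 18 != 23 -> empty
(80,62): row=0b1010000, col=0b111110, row AND col = 0b10000 = 16; 16 != 62 -> empty
(148,121): row=0b10010100, col=0b1111001, row AND col = 0b10000 = 16; 16 != 121 -> empty
(252,232): row=0b11111100, col=0b11101000, row AND col = 0b11101000 = 232; 232 == 232 -> filled
(252,141): row=0b11111100, col=0b10001101, row AND col = 0b10001100 = 140; 140 != 141 -> empty
(55,7): row=0b110111, col=0b111, row AND col = 0b111 = 7; 7 == 7 -> filled
(15,13): row=0b1111, col=0b1101, row AND col = 0b1101 = 13; 13 == 13 -> filled
(229,195): row=0b11100101, col=0b11000011, row AND col = 0b11000001 = 193; 193 != 195 -> empty
(234,202): row=0b11101010, col=0b11001010, row AND col = 0b11001010 = 202; 202 == 202 -> filled
(132,39): row=0b10000100, col=0b100111, row AND col = 0b100 = 4; 4 != 39 -> empty
(173,101): row=0b10101101, col=0b1100101, row AND col = 0b100101 = 37; 37 != 101 -> empty

Answer: no no no yes no yes yes no yes no no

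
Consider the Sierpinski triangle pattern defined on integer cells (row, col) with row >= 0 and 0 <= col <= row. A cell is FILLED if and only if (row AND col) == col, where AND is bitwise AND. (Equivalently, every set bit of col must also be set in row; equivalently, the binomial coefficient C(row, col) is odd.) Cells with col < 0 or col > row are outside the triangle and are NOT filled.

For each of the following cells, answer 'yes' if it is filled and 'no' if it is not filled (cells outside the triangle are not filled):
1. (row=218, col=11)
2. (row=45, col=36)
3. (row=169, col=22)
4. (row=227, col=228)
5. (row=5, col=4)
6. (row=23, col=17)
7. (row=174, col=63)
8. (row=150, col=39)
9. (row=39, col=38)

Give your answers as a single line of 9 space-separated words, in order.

(218,11): row=0b11011010, col=0b1011, row AND col = 0b1010 = 10; 10 != 11 -> empty
(45,36): row=0b101101, col=0b100100, row AND col = 0b100100 = 36; 36 == 36 -> filled
(169,22): row=0b10101001, col=0b10110, row AND col = 0b0 = 0; 0 != 22 -> empty
(227,228): col outside [0, 227] -> not filled
(5,4): row=0b101, col=0b100, row AND col = 0b100 = 4; 4 == 4 -> filled
(23,17): row=0b10111, col=0b10001, row AND col = 0b10001 = 17; 17 == 17 -> filled
(174,63): row=0b10101110, col=0b111111, row AND col = 0b101110 = 46; 46 != 63 -> empty
(150,39): row=0b10010110, col=0b100111, row AND col = 0b110 = 6; 6 != 39 -> empty
(39,38): row=0b100111, col=0b100110, row AND col = 0b100110 = 38; 38 == 38 -> filled

Answer: no yes no no yes yes no no yes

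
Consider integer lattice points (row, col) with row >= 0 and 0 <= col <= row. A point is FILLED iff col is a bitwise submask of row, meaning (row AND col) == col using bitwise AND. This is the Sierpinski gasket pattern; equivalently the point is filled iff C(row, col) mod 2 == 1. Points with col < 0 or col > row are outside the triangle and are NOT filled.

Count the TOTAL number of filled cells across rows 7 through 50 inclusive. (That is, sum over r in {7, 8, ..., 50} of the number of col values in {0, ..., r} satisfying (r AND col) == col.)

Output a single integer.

r7=111 pc3: +8 =8
r8=1000 pc1: +2 =10
r9=1001 pc2: +4 =14
r10=1010 pc2: +4 =18
r11=1011 pc3: +8 =26
r12=1100 pc2: +4 =30
r13=1101 pc3: +8 =38
r14=1110 pc3: +8 =46
r15=1111 pc4: +16 =62
r16=10000 pc1: +2 =64
r17=10001 pc2: +4 =68
r18=10010 pc2: +4 =72
r19=10011 pc3: +8 =80
r20=10100 pc2: +4 =84
r21=10101 pc3: +8 =92
r22=10110 pc3: +8 =100
r23=10111 pc4: +16 =116
r24=11000 pc2: +4 =120
r25=11001 pc3: +8 =128
r26=11010 pc3: +8 =136
r27=11011 pc4: +16 =152
r28=11100 pc3: +8 =160
r29=11101 pc4: +16 =176
r30=11110 pc4: +16 =192
r31=11111 pc5: +32 =224
r32=100000 pc1: +2 =226
r33=100001 pc2: +4 =230
r34=100010 pc2: +4 =234
r35=100011 pc3: +8 =242
r36=100100 pc2: +4 =246
r37=100101 pc3: +8 =254
r38=100110 pc3: +8 =262
r39=100111 pc4: +16 =278
r40=101000 pc2: +4 =282
r41=101001 pc3: +8 =290
r42=101010 pc3: +8 =298
r43=101011 pc4: +16 =314
r44=101100 pc3: +8 =322
r45=101101 pc4: +16 =338
r46=101110 pc4: +16 =354
r47=101111 pc5: +32 =386
r48=110000 pc2: +4 =390
r49=110001 pc3: +8 =398
r50=110010 pc3: +8 =406

Answer: 406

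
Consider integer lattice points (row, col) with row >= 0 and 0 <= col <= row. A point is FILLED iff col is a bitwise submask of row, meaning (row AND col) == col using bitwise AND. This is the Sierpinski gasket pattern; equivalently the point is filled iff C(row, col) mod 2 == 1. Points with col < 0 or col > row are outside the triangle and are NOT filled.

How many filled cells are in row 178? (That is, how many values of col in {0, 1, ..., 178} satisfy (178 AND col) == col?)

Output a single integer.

Answer: 16

Derivation:
178 in binary = 10110010
popcount(178) = number of 1-bits in 10110010 = 4
A col c satisfies (178 AND c) == c iff every set bit of c is also set in 178; each of the 4 set bits of 178 can independently be on or off in c.
count = 2^4 = 16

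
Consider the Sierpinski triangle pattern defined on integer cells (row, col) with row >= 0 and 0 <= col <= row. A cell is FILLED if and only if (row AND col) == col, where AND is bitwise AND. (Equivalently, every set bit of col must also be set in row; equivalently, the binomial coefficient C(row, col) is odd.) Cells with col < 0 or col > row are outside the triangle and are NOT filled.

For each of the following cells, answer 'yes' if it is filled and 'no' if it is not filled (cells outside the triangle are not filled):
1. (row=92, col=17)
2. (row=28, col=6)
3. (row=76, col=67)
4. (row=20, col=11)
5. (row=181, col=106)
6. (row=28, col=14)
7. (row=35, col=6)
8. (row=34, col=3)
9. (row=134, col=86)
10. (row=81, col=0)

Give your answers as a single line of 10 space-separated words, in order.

(92,17): row=0b1011100, col=0b10001, row AND col = 0b10000 = 16; 16 != 17 -> empty
(28,6): row=0b11100, col=0b110, row AND col = 0b100 = 4; 4 != 6 -> empty
(76,67): row=0b1001100, col=0b1000011, row AND col = 0b1000000 = 64; 64 != 67 -> empty
(20,11): row=0b10100, col=0b1011, row AND col = 0b0 = 0; 0 != 11 -> empty
(181,106): row=0b10110101, col=0b1101010, row AND col = 0b100000 = 32; 32 != 106 -> empty
(28,14): row=0b11100, col=0b1110, row AND col = 0b1100 = 12; 12 != 14 -> empty
(35,6): row=0b100011, col=0b110, row AND col = 0b10 = 2; 2 != 6 -> empty
(34,3): row=0b100010, col=0b11, row AND col = 0b10 = 2; 2 != 3 -> empty
(134,86): row=0b10000110, col=0b1010110, row AND col = 0b110 = 6; 6 != 86 -> empty
(81,0): row=0b1010001, col=0b0, row AND col = 0b0 = 0; 0 == 0 -> filled

Answer: no no no no no no no no no yes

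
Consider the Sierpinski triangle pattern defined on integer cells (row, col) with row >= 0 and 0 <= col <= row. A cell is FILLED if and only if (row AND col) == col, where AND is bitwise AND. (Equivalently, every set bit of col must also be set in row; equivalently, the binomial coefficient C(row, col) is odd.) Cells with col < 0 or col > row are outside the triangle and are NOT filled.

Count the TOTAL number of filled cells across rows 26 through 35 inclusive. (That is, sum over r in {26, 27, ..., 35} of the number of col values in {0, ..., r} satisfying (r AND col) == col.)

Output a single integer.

Answer: 114

Derivation:
r26=11010 pc3: +8 =8
r27=11011 pc4: +16 =24
r28=11100 pc3: +8 =32
r29=11101 pc4: +16 =48
r30=11110 pc4: +16 =64
r31=11111 pc5: +32 =96
r32=100000 pc1: +2 =98
r33=100001 pc2: +4 =102
r34=100010 pc2: +4 =106
r35=100011 pc3: +8 =114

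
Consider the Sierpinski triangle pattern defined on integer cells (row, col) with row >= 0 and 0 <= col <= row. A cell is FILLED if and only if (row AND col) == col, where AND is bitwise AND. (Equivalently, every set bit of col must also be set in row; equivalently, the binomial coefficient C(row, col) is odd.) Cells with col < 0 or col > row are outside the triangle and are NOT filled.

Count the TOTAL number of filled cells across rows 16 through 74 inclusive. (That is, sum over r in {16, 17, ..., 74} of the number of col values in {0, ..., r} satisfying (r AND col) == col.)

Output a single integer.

Answer: 722

Derivation:
r16=10000 pc1: +2 =2
r17=10001 pc2: +4 =6
r18=10010 pc2: +4 =10
r19=10011 pc3: +8 =18
r20=10100 pc2: +4 =22
r21=10101 pc3: +8 =30
r22=10110 pc3: +8 =38
r23=10111 pc4: +16 =54
r24=11000 pc2: +4 =58
r25=11001 pc3: +8 =66
r26=11010 pc3: +8 =74
r27=11011 pc4: +16 =90
r28=11100 pc3: +8 =98
r29=11101 pc4: +16 =114
r30=11110 pc4: +16 =130
r31=11111 pc5: +32 =162
r32=100000 pc1: +2 =164
r33=100001 pc2: +4 =168
r34=100010 pc2: +4 =172
r35=100011 pc3: +8 =180
r36=100100 pc2: +4 =184
r37=100101 pc3: +8 =192
r38=100110 pc3: +8 =200
r39=100111 pc4: +16 =216
r40=101000 pc2: +4 =220
r41=101001 pc3: +8 =228
r42=101010 pc3: +8 =236
r43=101011 pc4: +16 =252
r44=101100 pc3: +8 =260
r45=101101 pc4: +16 =276
r46=101110 pc4: +16 =292
r47=101111 pc5: +32 =324
r48=110000 pc2: +4 =328
r49=110001 pc3: +8 =336
r50=110010 pc3: +8 =344
r51=110011 pc4: +16 =360
r52=110100 pc3: +8 =368
r53=110101 pc4: +16 =384
r54=110110 pc4: +16 =400
r55=110111 pc5: +32 =432
r56=111000 pc3: +8 =440
r57=111001 pc4: +16 =456
r58=111010 pc4: +16 =472
r59=111011 pc5: +32 =504
r60=111100 pc4: +16 =520
r61=111101 pc5: +32 =552
r62=111110 pc5: +32 =584
r63=111111 pc6: +64 =648
r64=1000000 pc1: +2 =650
r65=1000001 pc2: +4 =654
r66=1000010 pc2: +4 =658
r67=1000011 pc3: +8 =666
r68=1000100 pc2: +4 =670
r69=1000101 pc3: +8 =678
r70=1000110 pc3: +8 =686
r71=1000111 pc4: +16 =702
r72=1001000 pc2: +4 =706
r73=1001001 pc3: +8 =714
r74=1001010 pc3: +8 =722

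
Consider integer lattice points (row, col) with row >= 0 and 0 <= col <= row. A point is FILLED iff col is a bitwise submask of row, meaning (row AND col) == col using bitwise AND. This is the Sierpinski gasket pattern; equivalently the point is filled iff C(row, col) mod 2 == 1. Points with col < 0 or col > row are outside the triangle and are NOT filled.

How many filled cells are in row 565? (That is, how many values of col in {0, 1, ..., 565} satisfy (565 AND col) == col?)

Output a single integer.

Answer: 32

Derivation:
565 in binary = 1000110101
popcount(565) = number of 1-bits in 1000110101 = 5
A col c satisfies (565 AND c) == c iff every set bit of c is also set in 565; each of the 5 set bits of 565 can independently be on or off in c.
count = 2^5 = 32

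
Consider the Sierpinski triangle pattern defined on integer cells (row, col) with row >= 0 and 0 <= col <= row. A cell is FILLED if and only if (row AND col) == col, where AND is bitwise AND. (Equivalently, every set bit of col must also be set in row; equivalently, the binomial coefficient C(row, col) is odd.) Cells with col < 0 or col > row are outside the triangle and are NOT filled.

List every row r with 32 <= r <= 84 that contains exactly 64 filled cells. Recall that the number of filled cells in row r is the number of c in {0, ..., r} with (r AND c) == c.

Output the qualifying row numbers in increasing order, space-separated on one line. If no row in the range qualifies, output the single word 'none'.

Answer: 63

Derivation:
Row r has 2^popcount(r) filled cells, so we need popcount(r) = log2(64) = 6.
Scan r = 32..84 and keep those with exactly 6 one-bits:
r=32=100000 popcount=1 -> skip
r=33=100001 popcount=2 -> skip
r=34=100010 popcount=2 -> skip
r=35=100011 popcount=3 -> skip
r=36=100100 popcount=2 -> skip
r=37=100101 popcount=3 -> skip
r=38=100110 popcount=3 -> skip
r=39=100111 popcount=4 -> skip
r=40=101000 popcount=2 -> skip
r=41=101001 popcount=3 -> skip
r=42=101010 popcount=3 -> skip
r=43=101011 popcount=4 -> skip
r=44=101100 popcount=3 -> skip
r=45=101101 popcount=4 -> skip
r=46=101110 popcount=4 -> skip
r=47=101111 popcount=5 -> skip
r=48=110000 popcount=2 -> skip
r=49=110001 popcount=3 -> skip
r=50=110010 popcount=3 -> skip
r=51=110011 popcount=4 -> skip
r=52=110100 popcount=3 -> skip
r=53=110101 popcount=4 -> skip
r=54=110110 popcount=4 -> skip
r=55=110111 popcount=5 -> skip
r=56=111000 popcount=3 -> skip
r=57=111001 popcount=4 -> skip
r=58=111010 popcount=4 -> skip
r=59=111011 popcount=5 -> skip
r=60=111100 popcount=4 -> skip
r=61=111101 popcount=5 -> skip
r=62=111110 popcount=5 -> skip
r=63=111111 popcount=6 -> KEEP
r=64=1000000 popcount=1 -> skip
r=65=1000001 popcount=2 -> skip
r=66=1000010 popcount=2 -> skip
r=67=1000011 popcount=3 -> skip
r=68=1000100 popcount=2 -> skip
r=69=1000101 popcount=3 -> skip
r=70=1000110 popcount=3 -> skip
r=71=1000111 popcount=4 -> skip
r=72=1001000 popcount=2 -> skip
r=73=1001001 popcount=3 -> skip
r=74=1001010 popcount=3 -> skip
r=75=1001011 popcount=4 -> skip
r=76=1001100 popcount=3 -> skip
r=77=1001101 popcount=4 -> skip
r=78=1001110 popcount=4 -> skip
r=79=1001111 popcount=5 -> skip
r=80=1010000 popcount=2 -> skip
r=81=1010001 popcount=3 -> skip
r=82=1010010 popcount=3 -> skip
r=83=1010011 popcount=4 -> skip
r=84=1010100 popcount=3 -> skip
Kept rows: 63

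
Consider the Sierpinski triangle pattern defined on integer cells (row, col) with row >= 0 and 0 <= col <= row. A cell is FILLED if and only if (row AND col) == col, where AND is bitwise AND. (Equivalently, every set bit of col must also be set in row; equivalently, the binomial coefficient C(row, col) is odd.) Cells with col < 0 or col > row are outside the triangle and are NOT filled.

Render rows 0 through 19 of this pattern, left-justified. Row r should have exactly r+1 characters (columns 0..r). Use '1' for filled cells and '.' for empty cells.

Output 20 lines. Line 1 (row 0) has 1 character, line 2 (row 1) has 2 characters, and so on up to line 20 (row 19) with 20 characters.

r0=0: 1
r1=1: 11
r2=10: 1.1
r3=11: 1111
r4=100: 1...1
r5=101: 11..11
r6=110: 1.1.1.1
r7=111: 11111111
r8=1000: 1.......1
r9=1001: 11......11
r10=1010: 1.1.....1.1
r11=1011: 1111....1111
r12=1100: 1...1...1...1
r13=1101: 11..11..11..11
r14=1110: 1.1.1.1.1.1.1.1
r15=1111: 1111111111111111
r16=10000: 1...............1
r17=10001: 11..............11
r18=10010: 1.1.............1.1
r19=10011: 1111............1111

Answer: 1
11
1.1
1111
1...1
11..11
1.1.1.1
11111111
1.......1
11......11
1.1.....1.1
1111....1111
1...1...1...1
11..11..11..11
1.1.1.1.1.1.1.1
1111111111111111
1...............1
11..............11
1.1.............1.1
1111............1111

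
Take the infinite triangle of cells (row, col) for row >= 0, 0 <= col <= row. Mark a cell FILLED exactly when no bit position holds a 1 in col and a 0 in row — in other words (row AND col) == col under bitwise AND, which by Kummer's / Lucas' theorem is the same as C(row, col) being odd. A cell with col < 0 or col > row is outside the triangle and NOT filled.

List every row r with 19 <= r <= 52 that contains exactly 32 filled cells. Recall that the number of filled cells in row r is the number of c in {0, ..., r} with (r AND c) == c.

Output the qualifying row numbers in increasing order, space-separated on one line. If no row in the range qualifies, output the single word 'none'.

Answer: 31 47

Derivation:
Row r has 2^popcount(r) filled cells, so we need popcount(r) = log2(32) = 5.
Scan r = 19..52 and keep those with exactly 5 one-bits:
r=19=10011 popcount=3 -> skip
r=20=10100 popcount=2 -> skip
r=21=10101 popcount=3 -> skip
r=22=10110 popcount=3 -> skip
r=23=10111 popcount=4 -> skip
r=24=11000 popcount=2 -> skip
r=25=11001 popcount=3 -> skip
r=26=11010 popcount=3 -> skip
r=27=11011 popcount=4 -> skip
r=28=11100 popcount=3 -> skip
r=29=11101 popcount=4 -> skip
r=30=11110 popcount=4 -> skip
r=31=11111 popcount=5 -> KEEP
r=32=100000 popcount=1 -> skip
r=33=100001 popcount=2 -> skip
r=34=100010 popcount=2 -> skip
r=35=100011 popcount=3 -> skip
r=36=100100 popcount=2 -> skip
r=37=100101 popcount=3 -> skip
r=38=100110 popcount=3 -> skip
r=39=100111 popcount=4 -> skip
r=40=101000 popcount=2 -> skip
r=41=101001 popcount=3 -> skip
r=42=101010 popcount=3 -> skip
r=43=101011 popcount=4 -> skip
r=44=101100 popcount=3 -> skip
r=45=101101 popcount=4 -> skip
r=46=101110 popcount=4 -> skip
r=47=101111 popcount=5 -> KEEP
r=48=110000 popcount=2 -> skip
r=49=110001 popcount=3 -> skip
r=50=110010 popcount=3 -> skip
r=51=110011 popcount=4 -> skip
r=52=110100 popcount=3 -> skip
Kept rows: 31 47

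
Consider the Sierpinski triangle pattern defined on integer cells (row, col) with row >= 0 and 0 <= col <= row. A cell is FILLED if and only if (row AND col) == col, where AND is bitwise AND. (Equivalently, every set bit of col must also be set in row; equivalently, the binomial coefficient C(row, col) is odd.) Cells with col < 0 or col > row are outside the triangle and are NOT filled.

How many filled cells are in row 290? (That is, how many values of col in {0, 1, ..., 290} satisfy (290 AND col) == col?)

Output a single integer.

Answer: 8

Derivation:
290 in binary = 100100010
popcount(290) = number of 1-bits in 100100010 = 3
A col c satisfies (290 AND c) == c iff every set bit of c is also set in 290; each of the 3 set bits of 290 can independently be on or off in c.
count = 2^3 = 8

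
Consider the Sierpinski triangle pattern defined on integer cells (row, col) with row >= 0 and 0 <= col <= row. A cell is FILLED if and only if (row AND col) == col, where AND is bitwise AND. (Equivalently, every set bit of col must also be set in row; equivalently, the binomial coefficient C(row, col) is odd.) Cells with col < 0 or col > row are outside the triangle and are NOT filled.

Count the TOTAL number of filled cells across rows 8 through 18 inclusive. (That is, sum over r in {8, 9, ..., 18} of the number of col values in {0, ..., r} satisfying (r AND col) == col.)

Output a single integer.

r8=1000 pc1: +2 =2
r9=1001 pc2: +4 =6
r10=1010 pc2: +4 =10
r11=1011 pc3: +8 =18
r12=1100 pc2: +4 =22
r13=1101 pc3: +8 =30
r14=1110 pc3: +8 =38
r15=1111 pc4: +16 =54
r16=10000 pc1: +2 =56
r17=10001 pc2: +4 =60
r18=10010 pc2: +4 =64

Answer: 64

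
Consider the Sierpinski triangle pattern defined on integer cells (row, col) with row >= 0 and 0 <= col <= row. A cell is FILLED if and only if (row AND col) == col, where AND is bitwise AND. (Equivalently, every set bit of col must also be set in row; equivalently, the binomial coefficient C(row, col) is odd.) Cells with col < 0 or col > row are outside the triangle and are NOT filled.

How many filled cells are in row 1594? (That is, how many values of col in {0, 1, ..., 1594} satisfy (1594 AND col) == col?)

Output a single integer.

Answer: 64

Derivation:
1594 in binary = 11000111010
popcount(1594) = number of 1-bits in 11000111010 = 6
A col c satisfies (1594 AND c) == c iff every set bit of c is also set in 1594; each of the 6 set bits of 1594 can independently be on or off in c.
count = 2^6 = 64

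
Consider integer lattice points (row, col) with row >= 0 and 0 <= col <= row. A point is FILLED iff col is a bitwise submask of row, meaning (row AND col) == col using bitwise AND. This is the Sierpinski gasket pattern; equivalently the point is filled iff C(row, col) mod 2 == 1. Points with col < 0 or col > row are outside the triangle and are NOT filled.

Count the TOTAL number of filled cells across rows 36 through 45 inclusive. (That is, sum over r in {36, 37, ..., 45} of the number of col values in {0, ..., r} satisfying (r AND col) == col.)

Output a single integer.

r36=100100 pc2: +4 =4
r37=100101 pc3: +8 =12
r38=100110 pc3: +8 =20
r39=100111 pc4: +16 =36
r40=101000 pc2: +4 =40
r41=101001 pc3: +8 =48
r42=101010 pc3: +8 =56
r43=101011 pc4: +16 =72
r44=101100 pc3: +8 =80
r45=101101 pc4: +16 =96

Answer: 96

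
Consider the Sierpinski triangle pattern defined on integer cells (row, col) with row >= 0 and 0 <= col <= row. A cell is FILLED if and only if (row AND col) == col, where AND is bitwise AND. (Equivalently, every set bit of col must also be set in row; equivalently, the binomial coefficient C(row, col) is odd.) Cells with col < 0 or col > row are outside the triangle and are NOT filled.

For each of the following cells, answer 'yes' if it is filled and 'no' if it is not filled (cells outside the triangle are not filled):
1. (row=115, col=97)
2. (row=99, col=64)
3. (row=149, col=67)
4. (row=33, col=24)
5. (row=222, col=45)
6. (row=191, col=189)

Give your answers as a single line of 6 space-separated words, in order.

Answer: yes yes no no no yes

Derivation:
(115,97): row=0b1110011, col=0b1100001, row AND col = 0b1100001 = 97; 97 == 97 -> filled
(99,64): row=0b1100011, col=0b1000000, row AND col = 0b1000000 = 64; 64 == 64 -> filled
(149,67): row=0b10010101, col=0b1000011, row AND col = 0b1 = 1; 1 != 67 -> empty
(33,24): row=0b100001, col=0b11000, row AND col = 0b0 = 0; 0 != 24 -> empty
(222,45): row=0b11011110, col=0b101101, row AND col = 0b1100 = 12; 12 != 45 -> empty
(191,189): row=0b10111111, col=0b10111101, row AND col = 0b10111101 = 189; 189 == 189 -> filled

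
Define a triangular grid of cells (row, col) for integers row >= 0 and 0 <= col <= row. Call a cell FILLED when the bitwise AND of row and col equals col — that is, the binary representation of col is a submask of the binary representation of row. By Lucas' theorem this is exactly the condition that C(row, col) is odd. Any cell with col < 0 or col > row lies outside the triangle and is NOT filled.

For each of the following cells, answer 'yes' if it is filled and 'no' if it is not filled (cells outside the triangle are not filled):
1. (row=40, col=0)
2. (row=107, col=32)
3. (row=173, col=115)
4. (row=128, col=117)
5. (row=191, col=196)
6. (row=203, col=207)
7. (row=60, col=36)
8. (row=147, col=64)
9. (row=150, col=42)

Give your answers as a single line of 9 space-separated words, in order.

(40,0): row=0b101000, col=0b0, row AND col = 0b0 = 0; 0 == 0 -> filled
(107,32): row=0b1101011, col=0b100000, row AND col = 0b100000 = 32; 32 == 32 -> filled
(173,115): row=0b10101101, col=0b1110011, row AND col = 0b100001 = 33; 33 != 115 -> empty
(128,117): row=0b10000000, col=0b1110101, row AND col = 0b0 = 0; 0 != 117 -> empty
(191,196): col outside [0, 191] -> not filled
(203,207): col outside [0, 203] -> not filled
(60,36): row=0b111100, col=0b100100, row AND col = 0b100100 = 36; 36 == 36 -> filled
(147,64): row=0b10010011, col=0b1000000, row AND col = 0b0 = 0; 0 != 64 -> empty
(150,42): row=0b10010110, col=0b101010, row AND col = 0b10 = 2; 2 != 42 -> empty

Answer: yes yes no no no no yes no no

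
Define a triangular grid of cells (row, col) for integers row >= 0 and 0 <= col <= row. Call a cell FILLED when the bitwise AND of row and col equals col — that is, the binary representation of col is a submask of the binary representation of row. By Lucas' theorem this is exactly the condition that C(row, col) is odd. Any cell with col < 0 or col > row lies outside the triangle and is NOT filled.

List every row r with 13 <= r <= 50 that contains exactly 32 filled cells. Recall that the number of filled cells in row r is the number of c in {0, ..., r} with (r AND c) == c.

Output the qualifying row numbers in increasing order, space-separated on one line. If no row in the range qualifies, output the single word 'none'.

Answer: 31 47

Derivation:
Row r has 2^popcount(r) filled cells, so we need popcount(r) = log2(32) = 5.
Scan r = 13..50 and keep those with exactly 5 one-bits:
r=13=1101 popcount=3 -> skip
r=14=1110 popcount=3 -> skip
r=15=1111 popcount=4 -> skip
r=16=10000 popcount=1 -> skip
r=17=10001 popcount=2 -> skip
r=18=10010 popcount=2 -> skip
r=19=10011 popcount=3 -> skip
r=20=10100 popcount=2 -> skip
r=21=10101 popcount=3 -> skip
r=22=10110 popcount=3 -> skip
r=23=10111 popcount=4 -> skip
r=24=11000 popcount=2 -> skip
r=25=11001 popcount=3 -> skip
r=26=11010 popcount=3 -> skip
r=27=11011 popcount=4 -> skip
r=28=11100 popcount=3 -> skip
r=29=11101 popcount=4 -> skip
r=30=11110 popcount=4 -> skip
r=31=11111 popcount=5 -> KEEP
r=32=100000 popcount=1 -> skip
r=33=100001 popcount=2 -> skip
r=34=100010 popcount=2 -> skip
r=35=100011 popcount=3 -> skip
r=36=100100 popcount=2 -> skip
r=37=100101 popcount=3 -> skip
r=38=100110 popcount=3 -> skip
r=39=100111 popcount=4 -> skip
r=40=101000 popcount=2 -> skip
r=41=101001 popcount=3 -> skip
r=42=101010 popcount=3 -> skip
r=43=101011 popcount=4 -> skip
r=44=101100 popcount=3 -> skip
r=45=101101 popcount=4 -> skip
r=46=101110 popcount=4 -> skip
r=47=101111 popcount=5 -> KEEP
r=48=110000 popcount=2 -> skip
r=49=110001 popcount=3 -> skip
r=50=110010 popcount=3 -> skip
Kept rows: 31 47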